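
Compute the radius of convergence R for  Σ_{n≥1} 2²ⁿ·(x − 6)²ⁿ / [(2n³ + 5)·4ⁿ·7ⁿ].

R = √7

Apply the ratio test: |a_{n+1}| / |a_n| = [(2n³ + 5)/(2(n+1)³ + 5)] · 4/(4·7), which tends to 1/7 as n → ∞.
Successive powers of (x − 6) differ by 2, so the series converges when |x − 6|² · 1/7 < 1, i.e. |x − 6| < √(7). So R = √7.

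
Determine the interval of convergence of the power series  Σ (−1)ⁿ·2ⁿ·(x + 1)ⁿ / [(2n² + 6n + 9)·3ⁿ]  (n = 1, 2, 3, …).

Ratio test: |a_{n+1}/a_n| = [(2n² + 6n + 9)/(2(n+1)² + 6(n+1) + 9)] · 2/3 → 2/3 as n → ∞.
Convergence for |x + 1| · 2/3 < 1, i.e. |x + 1| < 3/2. So R = 3/2.
Check x = 1/2: absolute convergence follows by limit comparison with Σ 1/n².
Check x = -5/2: the terms are on the order of 1/n², so the series converges absolutely by comparison with the p-series (p = 2 > 1).

[-5/2, 1/2]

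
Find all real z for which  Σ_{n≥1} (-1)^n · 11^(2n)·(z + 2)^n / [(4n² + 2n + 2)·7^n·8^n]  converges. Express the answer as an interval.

The ratio of consecutive coefficients is [(4n² + 2n + 2)/(4(n+1)² + 2(n+1) + 2)] · 121/(7·8) → 121/56.
Thus R = 1/(121/56) = 56/121.
When z = -186/121, absolute convergence follows by limit comparison with Σ 1/n².
Check z = -298/121: the terms are on the order of 1/n², so the series converges absolutely by comparison with the p-series (p = 2 > 1).

[-298/121, -186/121]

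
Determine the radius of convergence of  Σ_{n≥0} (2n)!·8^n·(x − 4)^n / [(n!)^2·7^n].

R = 7/32

Ratio test: |a_{n+1}/a_n| = (2n+1)·(2n+2)/(n+1)² · 8/7 → 32/7 as n → ∞.
Convergence for |x − 4| · 32/7 < 1, i.e. |x − 4| < 7/32. So R = 7/32.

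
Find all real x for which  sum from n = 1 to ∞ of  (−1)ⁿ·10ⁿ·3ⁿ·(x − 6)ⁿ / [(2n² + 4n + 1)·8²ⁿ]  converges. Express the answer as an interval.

Apply the ratio test: |a_{n+1}| / |a_n| = [(2n² + 4n + 1)/(2(n+1)² + 4(n+1) + 1)] · 10·3/64, which tends to 15/32 as n → ∞.
Convergence for |x − 6| · 15/32 < 1, i.e. |x − 6| < 32/15. So R = 32/15.
Check x = 122/15: the series is dominated by a constant times Σ 1/n², which converges (p = 2 > 1).
At x = 58/15: the series is dominated by a constant times Σ 1/n², which converges (p = 2 > 1).

[58/15, 122/15]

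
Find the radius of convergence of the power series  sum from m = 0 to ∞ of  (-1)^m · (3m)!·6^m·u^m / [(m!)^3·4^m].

Apply the ratio test: |a_{m+1}| / |a_m| = (3m+1)·(3m+2)·(3m+3)/(m+1)³ · 6/4, which tends to 81/2 as m → ∞.
Convergence for |u| · 81/2 < 1, i.e. |u| < 2/81. So R = 2/81.

R = 2/81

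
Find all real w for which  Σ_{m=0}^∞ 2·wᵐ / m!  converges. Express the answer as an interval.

Apply the ratio test: |a_{m+1}| / |a_m| = 2/2 · 1/(m+1), which tends to 0 as m → ∞.
The limit is 0, so the series converges for all w; R = ∞.

(−∞, ∞)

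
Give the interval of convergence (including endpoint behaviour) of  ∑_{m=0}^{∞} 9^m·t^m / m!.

(−∞, ∞)

Apply the ratio test: |a_{m+1}| / |a_m| = 9 · 1/(m+1), which tends to 0 as m → ∞.
The limit is 0, so the series converges for all t; R = ∞.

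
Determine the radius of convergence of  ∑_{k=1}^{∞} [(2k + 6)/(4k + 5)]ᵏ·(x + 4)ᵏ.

R = 2

Root test: |a_k|^(1/k) = (2k + 6)/(4k + 5) → 1/2.
Hence the series converges for |x + 4| < 1/(1/2) = 2, so the radius of convergence is 2.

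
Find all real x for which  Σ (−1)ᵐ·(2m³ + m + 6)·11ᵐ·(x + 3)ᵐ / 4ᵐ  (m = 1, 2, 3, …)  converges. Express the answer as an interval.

(-37/11, -29/11)

Apply the ratio test: |a_{m+1}| / |a_m| = [(2(m+1)³ + (m+1) + 6)/(2m³ + m + 6)] · 11/4, which tends to 11/4 as m → ∞.
The series converges when 11/4 · |x + 3| < 1, giving R = 4/11.
Endpoint x = -29/11: the terms have absolute value of order m³, which does not tend to 0, so the series diverges by the divergence test.
Check x = -37/11: the terms do not tend to 0, so the series diverges.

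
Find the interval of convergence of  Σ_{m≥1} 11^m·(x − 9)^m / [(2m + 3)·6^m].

[93/11, 105/11)

Apply the ratio test: |a_{m+1}| / |a_m| = [(2m + 3)/(2(m+1) + 3)] · 11/6, which tends to 11/6 as m → ∞.
The series converges when 11/6 · |x − 9| < 1, giving R = 6/11.
At x = 105/11: the terms behave like c/m; limit comparison with the harmonic series gives divergence.
When x = 93/11, convergence follows from the alternating series test (terms decrease monotonically to 0).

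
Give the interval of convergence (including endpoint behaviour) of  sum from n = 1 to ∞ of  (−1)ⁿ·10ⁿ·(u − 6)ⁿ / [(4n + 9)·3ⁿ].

By the ratio test, |a_{n+1}/a_n| = [(4n + 9)/(4(n+1) + 9)] · 10/3 → 10/3.
The series converges when 10/3 · |u − 6| < 1, giving R = 3/10.
Check u = 63/10: convergence follows from the alternating series test (terms decrease monotonically to 0).
At u = 57/10: comparison with the harmonic series Σ 1/n shows the series diverges.

(57/10, 63/10]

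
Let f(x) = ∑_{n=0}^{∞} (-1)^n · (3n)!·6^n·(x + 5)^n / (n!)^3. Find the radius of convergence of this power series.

R = 1/162

The ratio of consecutive coefficients is (3n+1)·(3n+2)·(3n+3)/(n+1)³ · 6 → 162.
The series converges when 162 · |x + 5| < 1, giving R = 1/162.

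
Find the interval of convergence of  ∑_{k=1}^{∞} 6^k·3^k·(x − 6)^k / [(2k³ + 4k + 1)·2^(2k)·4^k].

Apply the ratio test: |a_{k+1}| / |a_k| = [(2k³ + 4k + 1)/(2(k+1)³ + 4(k+1) + 1)] · 6·3/(4·4), which tends to 9/8 as k → ∞.
Hence the series converges for |x − 6| < 1/(9/8) = 8/9, so the radius of convergence is 8/9.
Check x = 62/9: the terms are on the order of 1/k³, so the series converges absolutely by comparison with the p-series (p = 3 > 1).
Check x = 46/9: absolute convergence follows by limit comparison with Σ 1/k³.

[46/9, 62/9]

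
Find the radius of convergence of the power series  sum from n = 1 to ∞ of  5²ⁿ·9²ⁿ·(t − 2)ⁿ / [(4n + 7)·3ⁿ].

R = 1/675

By the ratio test, |a_{n+1}/a_n| = [(4n + 7)/(4(n+1) + 7)] · 25·81/3 → 675.
Convergence for |t − 2| · 675 < 1, i.e. |t − 2| < 1/675. So R = 1/675.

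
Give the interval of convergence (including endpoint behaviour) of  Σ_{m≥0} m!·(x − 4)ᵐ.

{4}

By the ratio test, |a_{m+1}/a_m| = (m+1) → ∞.
The ratio grows without bound, so the series diverges whenever (x − 4) ≠ 0; it converges only at x = 4. R = 0.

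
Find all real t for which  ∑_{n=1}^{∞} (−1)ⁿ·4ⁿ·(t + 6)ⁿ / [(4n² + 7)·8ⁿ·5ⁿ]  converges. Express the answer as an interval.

The ratio of consecutive coefficients is [(4n² + 7)/(4(n+1)² + 7)] · 4/(8·5) → 1/10.
Convergence for |t + 6| · 1/10 < 1, i.e. |t + 6| < 10. So R = 10.
When t = 4, the terms are on the order of 1/n², so the series converges absolutely by comparison with the p-series (p = 2 > 1).
When t = -16, absolute convergence follows by limit comparison with Σ 1/n².

[-16, 4]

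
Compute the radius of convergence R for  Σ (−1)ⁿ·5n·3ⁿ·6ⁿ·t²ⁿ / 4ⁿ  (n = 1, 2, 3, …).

R = √2/3

By the ratio test, |a_{n+1}/a_n| = [5(n+1)/5n] · 3·6/4 → 9/2.
Since the exponent of t increases by 2 each term, convergence requires |t|² < 2/9, hence R = √2/3.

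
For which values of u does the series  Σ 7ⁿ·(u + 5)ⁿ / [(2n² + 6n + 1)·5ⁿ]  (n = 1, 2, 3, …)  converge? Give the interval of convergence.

[-40/7, -30/7]

Ratio test: |a_{n+1}/a_n| = [(2n² + 6n + 1)/(2(n+1)² + 6(n+1) + 1)] · 7/5 → 7/5 as n → ∞.
Thus R = 1/(7/5) = 5/7.
When u = -30/7, absolute convergence follows by limit comparison with Σ 1/n².
At u = -40/7: absolute convergence follows by limit comparison with Σ 1/n².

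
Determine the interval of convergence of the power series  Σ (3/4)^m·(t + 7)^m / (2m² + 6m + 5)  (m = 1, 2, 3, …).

By the ratio test, |a_{m+1}/a_m| = [(2m² + 6m + 5)/(2(m+1)² + 6(m+1) + 5)] · 3/4 → 3/4.
The series converges when 3/4 · |t + 7| < 1, giving R = 4/3.
Endpoint t = -17/3: absolute convergence follows by limit comparison with Σ 1/m².
Check t = -25/3: the series is dominated by a constant times Σ 1/m², which converges (p = 2 > 1).

[-25/3, -17/3]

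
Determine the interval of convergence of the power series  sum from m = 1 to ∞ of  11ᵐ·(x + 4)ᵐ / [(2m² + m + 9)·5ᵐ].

The ratio of consecutive coefficients is [(2m² + m + 9)/(2(m+1)² + (m+1) + 9)] · 11/5 → 11/5.
Convergence for |x + 4| · 11/5 < 1, i.e. |x + 4| < 5/11. So R = 5/11.
At x = -39/11: the series is dominated by a constant times Σ 1/m², which converges (p = 2 > 1).
At x = -49/11: the series is dominated by a constant times Σ 1/m², which converges (p = 2 > 1).

[-49/11, -39/11]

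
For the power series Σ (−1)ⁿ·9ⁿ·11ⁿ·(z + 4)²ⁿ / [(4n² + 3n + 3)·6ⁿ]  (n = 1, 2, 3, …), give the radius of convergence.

R = √66/33

By the ratio test, |a_{n+1}/a_n| = [(4n² + 3n + 3)/(4(n+1)² + 3(n+1) + 3)] · 9·11/6 → 33/2.
Successive powers of (z + 4) differ by 2, so the series converges when |z + 4|² · 33/2 < 1, i.e. |z + 4| < √(2/33). So R = √66/33.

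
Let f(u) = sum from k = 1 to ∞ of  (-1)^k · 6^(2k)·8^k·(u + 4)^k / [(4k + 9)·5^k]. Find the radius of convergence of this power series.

R = 5/288

By the ratio test, |a_{k+1}/a_k| = [(4k + 9)/(4(k+1) + 9)] · 36·8/5 → 288/5.
Convergence for |u + 4| · 288/5 < 1, i.e. |u + 4| < 5/288. So R = 5/288.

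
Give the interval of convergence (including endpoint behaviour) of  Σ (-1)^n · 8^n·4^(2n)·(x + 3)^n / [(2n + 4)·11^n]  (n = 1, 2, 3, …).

(-395/128, -373/128]

The ratio of consecutive coefficients is [(2n + 4)/(2(n+1) + 4)] · 8·16/11 → 128/11.
The series converges when 128/11 · |x + 3| < 1, giving R = 11/128.
At x = -373/128: convergence follows from the alternating series test (terms decrease monotonically to 0).
At x = -395/128: comparison with the harmonic series Σ 1/n shows the series diverges.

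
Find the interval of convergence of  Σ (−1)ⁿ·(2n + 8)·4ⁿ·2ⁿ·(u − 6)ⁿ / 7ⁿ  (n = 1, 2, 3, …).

(41/8, 55/8)

The ratio of consecutive coefficients is [(2(n+1) + 8)/(2n + 8)] · 4·2/7 → 8/7.
Convergence for |u − 6| · 8/7 < 1, i.e. |u − 6| < 7/8. So R = 7/8.
At u = 55/8: the terms have absolute value of order n, which does not tend to 0, so the series diverges by the divergence test.
Endpoint u = 41/8: the terms do not tend to 0, so the series diverges.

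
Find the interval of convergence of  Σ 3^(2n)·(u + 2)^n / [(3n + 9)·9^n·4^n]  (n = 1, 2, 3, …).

[-6, 2)

Ratio test: |a_{n+1}/a_n| = [(3n + 9)/(3(n+1) + 9)] · 9/(9·4) → 1/4 as n → ∞.
Hence the series converges for |u + 2| < 1/(1/4) = 4, so the radius of convergence is 4.
When u = 2, the terms behave like c/n; limit comparison with the harmonic series gives divergence.
Endpoint u = -6: the terms alternate in sign and decrease monotonically to 0 in absolute value (size ~ c/n), so the alternating series test gives convergence.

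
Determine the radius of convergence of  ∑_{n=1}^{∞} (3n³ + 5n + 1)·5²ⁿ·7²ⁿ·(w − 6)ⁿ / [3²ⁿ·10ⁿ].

The ratio of consecutive coefficients is [(3(n+1)³ + 5(n+1) + 1)/(3n³ + 5n + 1)] · 25·49/(9·10) → 245/18.
The series converges when 245/18 · |w − 6| < 1, giving R = 18/245.

R = 18/245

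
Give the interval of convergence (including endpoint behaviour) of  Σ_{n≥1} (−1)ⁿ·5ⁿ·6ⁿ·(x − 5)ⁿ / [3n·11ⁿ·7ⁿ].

The ratio of consecutive coefficients is [3n/3(n+1)] · 5·6/(11·7) → 30/77.
Convergence for |x − 5| · 30/77 < 1, i.e. |x − 5| < 77/30. So R = 77/30.
Check x = 227/30: the terms alternate in sign and decrease monotonically to 0 in absolute value (size ~ c/n), so the alternating series test gives convergence.
When x = 73/30, comparison with the harmonic series Σ 1/n shows the series diverges.

(73/30, 227/30]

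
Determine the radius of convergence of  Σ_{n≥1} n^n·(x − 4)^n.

R = 0

Root test: |a_n|^(1/n) = n → ∞.
Since the n-th root of |a_n| is unbounded, the series converges only at x = 4; R = 0.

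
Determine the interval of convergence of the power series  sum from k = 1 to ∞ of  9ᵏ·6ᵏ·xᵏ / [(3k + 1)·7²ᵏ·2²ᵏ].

Apply the ratio test: |a_{k+1}| / |a_k| = [(3k + 1)/(3(k+1) + 1)] · 9·6/(49·4), which tends to 27/98 as k → ∞.
Convergence for |x| · 27/98 < 1, i.e. |x| < 98/27. So R = 98/27.
At x = 98/27: comparison with the harmonic series Σ 1/k shows the series diverges.
At x = -98/27: an alternating series whose terms decrease to 0 in absolute value, so it converges by the Leibniz criterion.

[-98/27, 98/27)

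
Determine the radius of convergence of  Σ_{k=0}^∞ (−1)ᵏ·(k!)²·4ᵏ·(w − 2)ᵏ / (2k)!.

R = 1

By the ratio test, |a_{k+1}/a_k| = (k+1)²/[(2k+1)·(2k+2)] · 4 → 1.
So the series converges when |w − 2| < 1 and diverges when |w − 2| > 1; R = 1.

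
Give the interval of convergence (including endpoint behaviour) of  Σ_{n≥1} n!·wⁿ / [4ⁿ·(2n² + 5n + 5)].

{0}

The ratio of consecutive coefficients is (n+1) · 1/4 · (2n² + 5n + 5)/(2(n+1)² + 5(n+1) + 5) → ∞.
Since the ratio → ∞, the series diverges for every w ≠ 0, and R = 0.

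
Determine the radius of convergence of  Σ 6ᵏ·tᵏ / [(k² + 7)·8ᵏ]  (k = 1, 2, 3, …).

R = 4/3

By the ratio test, |a_{k+1}/a_k| = [(k² + 7)/((k+1)² + 7)] · 6/8 → 3/4.
Convergence for |t| · 3/4 < 1, i.e. |t| < 4/3. So R = 4/3.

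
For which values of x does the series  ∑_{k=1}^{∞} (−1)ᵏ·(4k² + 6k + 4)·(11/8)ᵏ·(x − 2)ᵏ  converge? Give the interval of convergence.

By the ratio test, |a_{k+1}/a_k| = [(4(k+1)² + 6(k+1) + 4)/(4k² + 6k + 4)] · 11/8 → 11/8.
The series converges when 11/8 · |x − 2| < 1, giving R = 8/11.
Check x = 30/11: the terms have absolute value of order k², which does not tend to 0, so the series diverges by the divergence test.
Check x = 14/11: the k-th term does not approach 0; divergence by the term test.

(14/11, 30/11)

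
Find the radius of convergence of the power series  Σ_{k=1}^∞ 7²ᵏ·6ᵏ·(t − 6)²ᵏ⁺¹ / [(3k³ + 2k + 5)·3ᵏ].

Ratio test: |a_{k+1}/a_k| = [(3k³ + 2k + 5)/(3(k+1)³ + 2(k+1) + 5)] · 49·6/3 → 98 as k → ∞.
Successive powers of (t − 6) differ by 2, so the series converges when |t − 6|² · 98 < 1, i.e. |t − 6| < √(1/98). So R = √2/14.

R = √2/14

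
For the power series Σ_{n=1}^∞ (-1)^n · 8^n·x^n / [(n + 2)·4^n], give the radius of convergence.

Ratio test: |a_{n+1}/a_n| = [(n + 2)/((n+1) + 2)] · 8/4 → 2 as n → ∞.
Thus R = 1/(2) = 1/2.

R = 1/2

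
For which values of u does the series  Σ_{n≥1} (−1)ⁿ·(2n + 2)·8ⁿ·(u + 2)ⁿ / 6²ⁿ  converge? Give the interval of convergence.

By the ratio test, |a_{n+1}/a_n| = [(2(n+1) + 2)/(2n + 2)] · 8/36 → 2/9.
Convergence for |u + 2| · 2/9 < 1, i.e. |u + 2| < 9/2. So R = 9/2.
Endpoint u = 5/2: the terms do not tend to 0, so the series diverges.
Endpoint u = -13/2: the n-th term does not approach 0; divergence by the term test.

(-13/2, 5/2)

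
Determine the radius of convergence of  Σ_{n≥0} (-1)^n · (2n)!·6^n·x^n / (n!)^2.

Ratio test: |a_{n+1}/a_n| = (2n+1)·(2n+2)/(n+1)² · 6 → 24 as n → ∞.
Hence the series converges for |x| < 1/(24) = 1/24, so the radius of convergence is 1/24.

R = 1/24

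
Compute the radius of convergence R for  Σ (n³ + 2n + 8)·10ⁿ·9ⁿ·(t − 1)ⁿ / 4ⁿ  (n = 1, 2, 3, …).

By the ratio test, |a_{n+1}/a_n| = [((n+1)³ + 2(n+1) + 8)/(n³ + 2n + 8)] · 10·9/4 → 45/2.
Convergence for |t − 1| · 45/2 < 1, i.e. |t − 1| < 2/45. So R = 2/45.

R = 2/45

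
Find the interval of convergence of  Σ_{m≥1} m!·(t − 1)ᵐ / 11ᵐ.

{1}

Apply the ratio test: |a_{m+1}| / |a_m| = (m+1) · 1/11, which tends to ∞ as m → ∞.
Since the ratio → ∞, the series diverges for every t ≠ 1, and R = 0.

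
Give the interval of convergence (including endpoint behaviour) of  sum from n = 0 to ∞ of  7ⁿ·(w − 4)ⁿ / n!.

(−∞, ∞)

Apply the ratio test: |a_{n+1}| / |a_n| = 7 · 1/(n+1), which tends to 0 as n → ∞.
The ratio tends to 0 regardless of w, hence R = ∞.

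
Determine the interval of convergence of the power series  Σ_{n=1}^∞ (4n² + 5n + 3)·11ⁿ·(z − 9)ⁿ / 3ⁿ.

(96/11, 102/11)

Apply the ratio test: |a_{n+1}| / |a_n| = [(4(n+1)² + 5(n+1) + 3)/(4n² + 5n + 3)] · 11/3, which tends to 11/3 as n → ∞.
Convergence for |z − 9| · 11/3 < 1, i.e. |z − 9| < 3/11. So R = 3/11.
Endpoint z = 102/11: the terms have absolute value of order n², which does not tend to 0, so the series diverges by the divergence test.
When z = 96/11, the terms have absolute value of order n², which does not tend to 0, so the series diverges by the divergence test.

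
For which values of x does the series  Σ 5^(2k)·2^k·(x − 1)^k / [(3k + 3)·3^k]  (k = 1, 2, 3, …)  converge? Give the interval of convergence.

[47/50, 53/50)

The ratio of consecutive coefficients is [(3k + 3)/(3(k+1) + 3)] · 25·2/3 → 50/3.
Hence the series converges for |x − 1| < 1/(50/3) = 3/50, so the radius of convergence is 3/50.
At x = 53/50: the terms behave like c/k; limit comparison with the harmonic series gives divergence.
Endpoint x = 47/50: an alternating series whose terms decrease to 0 in absolute value, so it converges by the Leibniz criterion.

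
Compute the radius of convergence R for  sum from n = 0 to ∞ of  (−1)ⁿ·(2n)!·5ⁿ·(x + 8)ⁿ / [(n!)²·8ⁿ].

Apply the ratio test: |a_{n+1}| / |a_n| = (2n+1)·(2n+2)/(n+1)² · 5/8, which tends to 5/2 as n → ∞.
The series converges when 5/2 · |x + 8| < 1, giving R = 2/5.

R = 2/5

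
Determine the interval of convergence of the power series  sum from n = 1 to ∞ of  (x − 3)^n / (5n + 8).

Ratio test: |a_{n+1}/a_n| = (5n + 8)/(5(n+1) + 8) → 1 as n → ∞.
Hence R = 1.
Check x = 4: comparison with the harmonic series Σ 1/n shows the series diverges.
When x = 2, an alternating series whose terms decrease to 0 in absolute value, so it converges by the Leibniz criterion.

[2, 4)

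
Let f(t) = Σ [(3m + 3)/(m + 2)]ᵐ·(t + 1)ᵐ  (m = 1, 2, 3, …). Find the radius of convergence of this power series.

R = 1/3

Root test: |a_m|^(1/m) = (3m + 3)/(m + 2) → 3.
Convergence for |t + 1| · 3 < 1, i.e. |t + 1| < 1/3. So R = 1/3.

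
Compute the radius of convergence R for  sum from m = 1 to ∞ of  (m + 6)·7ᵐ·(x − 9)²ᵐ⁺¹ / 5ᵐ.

By the ratio test, |a_{m+1}/a_m| = [((m+1) + 6)/(m + 6)] · 7/5 → 7/5.
Writing y = (x − 9)², the series in y has radius 5/7, so |x − 9| < √(5/7) and R = √35/7.

R = √35/7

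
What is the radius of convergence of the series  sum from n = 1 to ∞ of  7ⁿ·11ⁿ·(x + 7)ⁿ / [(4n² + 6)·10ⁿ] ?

R = 10/77

The ratio of consecutive coefficients is [(4n² + 6)/(4(n+1)² + 6)] · 7·11/10 → 77/10.
Convergence for |x + 7| · 77/10 < 1, i.e. |x + 7| < 10/77. So R = 10/77.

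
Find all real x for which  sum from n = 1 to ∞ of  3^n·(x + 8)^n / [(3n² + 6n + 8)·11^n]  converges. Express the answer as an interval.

Apply the ratio test: |a_{n+1}| / |a_n| = [(3n² + 6n + 8)/(3(n+1)² + 6(n+1) + 8)] · 3/11, which tends to 3/11 as n → ∞.
Hence the series converges for |x + 8| < 1/(3/11) = 11/3, so the radius of convergence is 11/3.
Check x = -13/3: the terms are on the order of 1/n², so the series converges absolutely by comparison with the p-series (p = 2 > 1).
Endpoint x = -35/3: the series is dominated by a constant times Σ 1/n², which converges (p = 2 > 1).

[-35/3, -13/3]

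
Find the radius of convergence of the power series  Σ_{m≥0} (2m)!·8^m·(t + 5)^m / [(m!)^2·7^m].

The ratio of consecutive coefficients is (2m+1)·(2m+2)/(m+1)² · 8/7 → 32/7.
Convergence for |t + 5| · 32/7 < 1, i.e. |t + 5| < 7/32. So R = 7/32.

R = 7/32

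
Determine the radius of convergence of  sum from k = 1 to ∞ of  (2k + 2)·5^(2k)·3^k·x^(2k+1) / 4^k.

By the ratio test, |a_{k+1}/a_k| = [(2(k+1) + 2)/(2k + 2)] · 25·3/4 → 75/4.
Writing y = x², the series in y has radius 4/75, so |x| < √(4/75) and R = 2√3/15.

R = 2√3/15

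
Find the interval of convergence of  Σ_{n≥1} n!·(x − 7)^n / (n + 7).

{7}

Apply the ratio test: |a_{n+1}| / |a_n| = (n+1) · (n + 7)/((n+1) + 7), which tends to ∞ as n → ∞.
The terms grow without bound for any (x − 7) ≠ 0, so R = 0 (convergence only at x = 7).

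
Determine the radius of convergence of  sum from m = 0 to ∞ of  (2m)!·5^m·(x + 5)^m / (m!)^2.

R = 1/20

By the ratio test, |a_{m+1}/a_m| = (2m+1)·(2m+2)/(m+1)² · 5 → 20.
The series converges when 20 · |x + 5| < 1, giving R = 1/20.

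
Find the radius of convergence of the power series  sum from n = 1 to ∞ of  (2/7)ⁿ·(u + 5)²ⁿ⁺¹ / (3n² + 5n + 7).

R = √14/2

Apply the ratio test: |a_{n+1}| / |a_n| = [(3n² + 5n + 7)/(3(n+1)² + 5(n+1) + 7)] · 2/7, which tends to 2/7 as n → ∞.
Since the exponent of (u + 5) increases by 2 each term, convergence requires |u + 5|² < 7/2, hence R = √14/2.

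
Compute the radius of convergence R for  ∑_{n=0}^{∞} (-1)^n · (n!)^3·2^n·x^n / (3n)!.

R = 27/2

Ratio test: |a_{n+1}/a_n| = (n+1)³/[(3n+1)·(3n+2)·(3n+3)] · 2 → 2/27 as n → ∞.
The series converges when 2/27 · |x| < 1, giving R = 27/2.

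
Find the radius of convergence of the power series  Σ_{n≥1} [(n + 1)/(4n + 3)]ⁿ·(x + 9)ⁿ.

R = 4

Applying the root test, |a_n|^(1/n) = (n + 1)/(4n + 3) → 1/4.
The series converges when 1/4 · |x + 9| < 1, giving R = 4.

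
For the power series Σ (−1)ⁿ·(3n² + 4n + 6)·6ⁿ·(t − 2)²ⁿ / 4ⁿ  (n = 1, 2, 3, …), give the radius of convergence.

R = √6/3

By the ratio test, |a_{n+1}/a_n| = [(3(n+1)² + 4(n+1) + 6)/(3n² + 4n + 6)] · 6/4 → 3/2.
Successive powers of (t − 2) differ by 2, so the series converges when |t − 2|² · 3/2 < 1, i.e. |t − 2| < √(2/3). So R = √6/3.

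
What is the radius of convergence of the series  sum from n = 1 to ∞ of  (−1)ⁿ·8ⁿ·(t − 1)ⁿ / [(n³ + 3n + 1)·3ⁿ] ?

The ratio of consecutive coefficients is [(n³ + 3n + 1)/((n+1)³ + 3(n+1) + 1)] · 8/3 → 8/3.
Thus R = 1/(8/3) = 3/8.

R = 3/8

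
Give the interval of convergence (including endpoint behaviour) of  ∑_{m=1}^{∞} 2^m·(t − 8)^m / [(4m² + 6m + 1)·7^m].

[9/2, 23/2]

Apply the ratio test: |a_{m+1}| / |a_m| = [(4m² + 6m + 1)/(4(m+1)² + 6(m+1) + 1)] · 2/7, which tends to 2/7 as m → ∞.
Hence the series converges for |t − 8| < 1/(2/7) = 7/2, so the radius of convergence is 7/2.
When t = 23/2, the terms are on the order of 1/m², so the series converges absolutely by comparison with the p-series (p = 2 > 1).
Check t = 9/2: the series is dominated by a constant times Σ 1/m², which converges (p = 2 > 1).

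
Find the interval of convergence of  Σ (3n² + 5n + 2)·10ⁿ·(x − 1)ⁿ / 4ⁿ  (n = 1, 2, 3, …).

(3/5, 7/5)

Ratio test: |a_{n+1}/a_n| = [(3(n+1)² + 5(n+1) + 2)/(3n² + 5n + 2)] · 10/4 → 5/2 as n → ∞.
The series converges when 5/2 · |x − 1| < 1, giving R = 2/5.
When x = 7/5, the terms do not tend to 0, so the series diverges.
Endpoint x = 3/5: the n-th term does not approach 0; divergence by the term test.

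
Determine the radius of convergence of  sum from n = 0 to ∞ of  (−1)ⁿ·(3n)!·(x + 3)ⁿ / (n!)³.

Apply the ratio test: |a_{n+1}| / |a_n| = (3n+1)·(3n+2)·(3n+3)/(n+1)³, which tends to 27 as n → ∞.
The series converges when 27 · |x + 3| < 1, giving R = 1/27.

R = 1/27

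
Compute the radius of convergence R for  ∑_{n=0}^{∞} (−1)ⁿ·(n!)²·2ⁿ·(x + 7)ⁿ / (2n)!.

R = 2

Ratio test: |a_{n+1}/a_n| = (n+1)²/[(2n+1)·(2n+2)] · 2 → 1/2 as n → ∞.
Hence the series converges for |x + 7| < 1/(1/2) = 2, so the radius of convergence is 2.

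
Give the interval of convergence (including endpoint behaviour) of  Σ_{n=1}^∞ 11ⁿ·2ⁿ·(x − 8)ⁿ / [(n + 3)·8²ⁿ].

[56/11, 120/11)

Ratio test: |a_{n+1}/a_n| = [(n + 3)/((n+1) + 3)] · 11·2/64 → 11/32 as n → ∞.
Hence the series converges for |x − 8| < 1/(11/32) = 32/11, so the radius of convergence is 32/11.
When x = 120/11, the terms are asymptotic to a nonzero constant times 1/n, so the series diverges by limit comparison with Σ 1/n.
When x = 56/11, the terms alternate in sign and decrease monotonically to 0 in absolute value (size ~ c/n), so the alternating series test gives convergence.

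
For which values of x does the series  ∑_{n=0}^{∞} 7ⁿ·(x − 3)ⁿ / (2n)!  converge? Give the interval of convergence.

Ratio test: |a_{n+1}/a_n| = 7 · 1/[(2n+1)·(2n+2)] → 0 as n → ∞.
Since the limit is 0 < 1 for every x, the series converges on all of ℝ and R = ∞.

(−∞, ∞)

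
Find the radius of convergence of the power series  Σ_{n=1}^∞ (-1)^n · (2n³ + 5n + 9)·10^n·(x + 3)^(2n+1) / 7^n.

Apply the ratio test: |a_{n+1}| / |a_n| = [(2(n+1)³ + 5(n+1) + 9)/(2n³ + 5n + 9)] · 10/7, which tends to 10/7 as n → ∞.
Writing y = (x + 3)², the series in y has radius 7/10, so |x + 3| < √(7/10) and R = √70/10.

R = √70/10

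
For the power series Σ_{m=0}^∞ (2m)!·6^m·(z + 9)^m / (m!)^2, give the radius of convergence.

The ratio of consecutive coefficients is (2m+1)·(2m+2)/(m+1)² · 6 → 24.
The series converges when 24 · |z + 9| < 1, giving R = 1/24.

R = 1/24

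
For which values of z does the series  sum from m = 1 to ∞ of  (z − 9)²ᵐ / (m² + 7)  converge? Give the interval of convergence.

Apply the ratio test: |a_{m+1}| / |a_m| = (m² + 7)/((m+1)² + 7), which tends to 1 as m → ∞.
Successive powers of (z − 9) differ by 2, so the series converges when |z − 9|² · 1 < 1, i.e. |z − 9| < √(1) = 1. So R = 1.
Check z = 10: the series is dominated by a constant times Σ 1/m², which converges (p = 2 > 1).
At z = 8: the terms are on the order of 1/m², so the series converges absolutely by comparison with the p-series (p = 2 > 1).

[8, 10]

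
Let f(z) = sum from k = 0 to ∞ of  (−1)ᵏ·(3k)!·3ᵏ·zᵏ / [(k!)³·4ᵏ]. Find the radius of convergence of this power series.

Ratio test: |a_{k+1}/a_k| = (3k+1)·(3k+2)·(3k+3)/(k+1)³ · 3/4 → 81/4 as k → ∞.
The series converges when 81/4 · |z| < 1, giving R = 4/81.

R = 4/81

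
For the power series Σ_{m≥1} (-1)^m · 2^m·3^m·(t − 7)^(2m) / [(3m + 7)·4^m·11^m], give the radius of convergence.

Apply the ratio test: |a_{m+1}| / |a_m| = [(3m + 7)/(3(m+1) + 7)] · 2·3/(4·11), which tends to 3/22 as m → ∞.
Successive powers of (t − 7) differ by 2, so the series converges when |t − 7|² · 3/22 < 1, i.e. |t − 7| < √(22/3). So R = √66/3.

R = √66/3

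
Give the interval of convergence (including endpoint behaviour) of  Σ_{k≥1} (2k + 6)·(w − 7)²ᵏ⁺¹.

(6, 8)

The ratio of consecutive coefficients is (2(k+1) + 6)/(2k + 6) → 1.
Successive powers of (w − 7) differ by 2, so the series converges when |w − 7|² · 1 < 1, i.e. |w − 7| < √(1) = 1. So R = 1.
When w = 8, the k-th term does not approach 0; divergence by the term test.
When w = 6, the terms have absolute value of order k, which does not tend to 0, so the series diverges by the divergence test.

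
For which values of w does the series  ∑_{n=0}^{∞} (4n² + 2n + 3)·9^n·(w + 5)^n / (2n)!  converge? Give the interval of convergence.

Apply the ratio test: |a_{n+1}| / |a_n| = (4(n+1)² + 2(n+1) + 3)/(4n² + 2n + 3) · 9 · 1/[(2n+1)·(2n+2)], which tends to 0 as n → ∞.
The limit is 0, so the series converges for all w; R = ∞.

(−∞, ∞)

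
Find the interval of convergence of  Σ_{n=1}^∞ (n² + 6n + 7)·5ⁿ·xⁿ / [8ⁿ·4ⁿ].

Ratio test: |a_{n+1}/a_n| = [((n+1)² + 6(n+1) + 7)/(n² + 6n + 7)] · 5/(8·4) → 5/32 as n → ∞.
Hence the series converges for |x| < 1/(5/32) = 32/5, so the radius of convergence is 32/5.
Endpoint x = 32/5: the terms do not tend to 0, so the series diverges.
Endpoint x = -32/5: the terms have absolute value of order n², which does not tend to 0, so the series diverges by the divergence test.

(-32/5, 32/5)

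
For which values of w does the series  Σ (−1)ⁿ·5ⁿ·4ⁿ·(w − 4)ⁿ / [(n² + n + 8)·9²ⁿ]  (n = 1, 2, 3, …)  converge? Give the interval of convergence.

[-1/20, 161/20]

The ratio of consecutive coefficients is [(n² + n + 8)/((n+1)² + (n+1) + 8)] · 5·4/81 → 20/81.
Hence the series converges for |w − 4| < 1/(20/81) = 81/20, so the radius of convergence is 81/20.
Endpoint w = 161/20: the series is dominated by a constant times Σ 1/n², which converges (p = 2 > 1).
Endpoint w = -1/20: the terms are on the order of 1/n², so the series converges absolutely by comparison with the p-series (p = 2 > 1).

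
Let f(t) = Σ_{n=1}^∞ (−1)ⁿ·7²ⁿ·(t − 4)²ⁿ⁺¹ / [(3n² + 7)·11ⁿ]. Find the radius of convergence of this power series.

R = √11/7

Ratio test: |a_{n+1}/a_n| = [(3n² + 7)/(3(n+1)² + 7)] · 49/11 → 49/11 as n → ∞.
Since the exponent of (t − 4) increases by 2 each term, convergence requires |t − 4|² < 11/49, hence R = √11/7.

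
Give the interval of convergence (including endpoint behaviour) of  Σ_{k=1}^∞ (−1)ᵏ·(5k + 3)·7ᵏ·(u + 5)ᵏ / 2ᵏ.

(-37/7, -33/7)

The ratio of consecutive coefficients is [(5(k+1) + 3)/(5k + 3)] · 7/2 → 7/2.
The series converges when 7/2 · |u + 5| < 1, giving R = 2/7.
At u = -33/7: the k-th term does not approach 0; divergence by the term test.
Endpoint u = -37/7: the k-th term does not approach 0; divergence by the term test.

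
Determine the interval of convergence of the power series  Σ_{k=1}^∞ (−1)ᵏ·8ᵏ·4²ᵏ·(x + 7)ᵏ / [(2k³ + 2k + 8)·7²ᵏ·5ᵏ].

Apply the ratio test: |a_{k+1}| / |a_k| = [(2k³ + 2k + 8)/(2(k+1)³ + 2(k+1) + 8)] · 8·16/(49·5), which tends to 128/245 as k → ∞.
Hence the series converges for |x + 7| < 1/(128/245) = 245/128, so the radius of convergence is 245/128.
When x = -651/128, the terms are on the order of 1/k³, so the series converges absolutely by comparison with the p-series (p = 3 > 1).
At x = -1141/128: the series is dominated by a constant times Σ 1/k³, which converges (p = 3 > 1).

[-1141/128, -651/128]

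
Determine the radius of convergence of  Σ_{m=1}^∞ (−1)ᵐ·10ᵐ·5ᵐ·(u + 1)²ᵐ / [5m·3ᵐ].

R = √6/10

Ratio test: |a_{m+1}/a_m| = [5m/5(m+1)] · 10·5/3 → 50/3 as m → ∞.
Since the exponent of (u + 1) increases by 2 each term, convergence requires |u + 1|² < 3/50, hence R = √6/10.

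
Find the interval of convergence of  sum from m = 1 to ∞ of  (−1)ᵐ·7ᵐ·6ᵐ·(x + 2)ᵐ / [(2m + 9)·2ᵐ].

Apply the ratio test: |a_{m+1}| / |a_m| = [(2m + 9)/(2(m+1) + 9)] · 7·6/2, which tends to 21 as m → ∞.
The series converges when 21 · |x + 2| < 1, giving R = 1/21.
Endpoint x = -41/21: an alternating series whose terms decrease to 0 in absolute value, so it converges by the Leibniz criterion.
When x = -43/21, the terms behave like c/m; limit comparison with the harmonic series gives divergence.

(-43/21, -41/21]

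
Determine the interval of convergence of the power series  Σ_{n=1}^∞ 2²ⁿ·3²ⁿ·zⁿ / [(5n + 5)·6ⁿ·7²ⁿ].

[-49/6, 49/6)

Ratio test: |a_{n+1}/a_n| = [(5n + 5)/(5(n+1) + 5)] · 4·9/(6·49) → 6/49 as n → ∞.
Thus R = 1/(6/49) = 49/6.
At z = 49/6: the terms behave like c/n; limit comparison with the harmonic series gives divergence.
At z = -49/6: the terms alternate in sign and decrease monotonically to 0 in absolute value (size ~ c/n), so the alternating series test gives convergence.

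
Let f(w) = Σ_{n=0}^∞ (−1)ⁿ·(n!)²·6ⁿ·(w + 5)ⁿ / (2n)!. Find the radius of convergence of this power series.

R = 2/3

The ratio of consecutive coefficients is (n+1)²/[(2n+1)·(2n+2)] · 6 → 3/2.
The series converges when 3/2 · |w + 5| < 1, giving R = 2/3.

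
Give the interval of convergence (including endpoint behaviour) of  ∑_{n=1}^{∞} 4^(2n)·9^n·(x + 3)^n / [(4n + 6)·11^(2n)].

Apply the ratio test: |a_{n+1}| / |a_n| = [(4n + 6)/(4(n+1) + 6)] · 16·9/121, which tends to 144/121 as n → ∞.
Convergence for |x + 3| · 144/121 < 1, i.e. |x + 3| < 121/144. So R = 121/144.
Endpoint x = -311/144: the terms behave like c/n; limit comparison with the harmonic series gives divergence.
Endpoint x = -553/144: the terms alternate in sign and decrease monotonically to 0 in absolute value (size ~ c/n), so the alternating series test gives convergence.

[-553/144, -311/144)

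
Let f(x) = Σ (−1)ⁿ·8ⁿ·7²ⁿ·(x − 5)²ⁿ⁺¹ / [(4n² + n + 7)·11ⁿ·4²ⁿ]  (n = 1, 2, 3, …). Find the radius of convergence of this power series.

By the ratio test, |a_{n+1}/a_n| = [(4n² + n + 7)/(4(n+1)² + (n+1) + 7)] · 8·49/(11·16) → 49/22.
Since the exponent of (x − 5) increases by 2 each term, convergence requires |x − 5|² < 22/49, hence R = √22/7.

R = √22/7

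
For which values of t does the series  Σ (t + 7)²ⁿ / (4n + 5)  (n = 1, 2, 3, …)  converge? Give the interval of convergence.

Apply the ratio test: |a_{n+1}| / |a_n| = (4n + 5)/(4(n+1) + 5), which tends to 1 as n → ∞.
Since the exponent of (t + 7) increases by 2 each term, convergence requires |t + 7|² < 1, hence R = 1.
Endpoint t = -6: the terms behave like c/n; limit comparison with the harmonic series gives divergence.
When t = -8, the terms are asymptotic to a nonzero constant times 1/n, so the series diverges by limit comparison with Σ 1/n.

(-8, -6)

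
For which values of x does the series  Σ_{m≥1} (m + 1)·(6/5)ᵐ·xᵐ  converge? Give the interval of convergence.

(-5/6, 5/6)

The ratio of consecutive coefficients is [((m+1) + 1)/(m + 1)] · 6/5 → 6/5.
The series converges when 6/5 · |x| < 1, giving R = 5/6.
Check x = 5/6: the m-th term does not approach 0; divergence by the term test.
When x = -5/6, the m-th term does not approach 0; divergence by the term test.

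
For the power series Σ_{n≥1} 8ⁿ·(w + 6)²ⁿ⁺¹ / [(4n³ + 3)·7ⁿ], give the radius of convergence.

R = √14/4

The ratio of consecutive coefficients is [(4n³ + 3)/(4(n+1)³ + 3)] · 8/7 → 8/7.
Successive powers of (w + 6) differ by 2, so the series converges when |w + 6|² · 8/7 < 1, i.e. |w + 6| < √(7/8). So R = √14/4.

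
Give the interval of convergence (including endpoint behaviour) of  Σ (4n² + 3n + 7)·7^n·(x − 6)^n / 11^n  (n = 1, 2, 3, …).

(31/7, 53/7)

The ratio of consecutive coefficients is [(4(n+1)² + 3(n+1) + 7)/(4n² + 3n + 7)] · 7/11 → 7/11.
Hence the series converges for |x − 6| < 1/(7/11) = 11/7, so the radius of convergence is 11/7.
When x = 53/7, the terms do not tend to 0, so the series diverges.
At x = 31/7: the terms do not tend to 0, so the series diverges.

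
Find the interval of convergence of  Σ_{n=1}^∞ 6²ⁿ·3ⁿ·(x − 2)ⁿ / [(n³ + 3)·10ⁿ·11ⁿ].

[53/54, 163/54]

By the ratio test, |a_{n+1}/a_n| = [(n³ + 3)/((n+1)³ + 3)] · 36·3/(10·11) → 54/55.
The series converges when 54/55 · |x − 2| < 1, giving R = 55/54.
When x = 163/54, the terms are on the order of 1/n³, so the series converges absolutely by comparison with the p-series (p = 3 > 1).
At x = 53/54: absolute convergence follows by limit comparison with Σ 1/n³.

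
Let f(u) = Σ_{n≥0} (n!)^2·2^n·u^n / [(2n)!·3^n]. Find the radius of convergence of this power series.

The ratio of consecutive coefficients is (n+1)²/[(2n+1)·(2n+2)] · 2/3 → 1/6.
Convergence for |u| · 1/6 < 1, i.e. |u| < 6. So R = 6.

R = 6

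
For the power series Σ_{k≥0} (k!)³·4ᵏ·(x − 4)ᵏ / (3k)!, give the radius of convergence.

R = 27/4

By the ratio test, |a_{k+1}/a_k| = (k+1)³/[(3k+1)·(3k+2)·(3k+3)] · 4 → 4/27.
Thus R = 1/(4/27) = 27/4.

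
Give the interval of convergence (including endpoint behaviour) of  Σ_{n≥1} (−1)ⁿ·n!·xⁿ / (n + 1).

{0}

By the ratio test, |a_{n+1}/a_n| = (n+1) · (n + 1)/((n+1) + 1) → ∞.
Since the ratio → ∞, the series diverges for every x ≠ 0, and R = 0.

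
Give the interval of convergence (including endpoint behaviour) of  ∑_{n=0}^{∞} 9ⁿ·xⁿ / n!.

Apply the ratio test: |a_{n+1}| / |a_n| = 9 · 1/(n+1), which tends to 0 as n → ∞.
Since the limit is 0 < 1 for every x, the series converges on all of ℝ and R = ∞.

(−∞, ∞)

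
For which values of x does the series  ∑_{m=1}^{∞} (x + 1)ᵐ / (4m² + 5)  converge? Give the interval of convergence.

[-2, 0]

The ratio of consecutive coefficients is (4m² + 5)/(4(m+1)² + 5) → 1.
Hence R = 1.
At x = 0: the terms are on the order of 1/m², so the series converges absolutely by comparison with the p-series (p = 2 > 1).
At x = -2: absolute convergence follows by limit comparison with Σ 1/m².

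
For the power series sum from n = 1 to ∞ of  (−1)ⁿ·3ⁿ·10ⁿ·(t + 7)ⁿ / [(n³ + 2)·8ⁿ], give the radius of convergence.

Ratio test: |a_{n+1}/a_n| = [(n³ + 2)/((n+1)³ + 2)] · 3·10/8 → 15/4 as n → ∞.
Hence the series converges for |t + 7| < 1/(15/4) = 4/15, so the radius of convergence is 4/15.

R = 4/15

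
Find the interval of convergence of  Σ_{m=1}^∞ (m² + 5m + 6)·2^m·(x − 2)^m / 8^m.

(-2, 6)

The ratio of consecutive coefficients is [((m+1)² + 5(m+1) + 6)/(m² + 5m + 6)] · 2/8 → 1/4.
Hence the series converges for |x − 2| < 1/(1/4) = 4, so the radius of convergence is 4.
At x = 6: the terms do not tend to 0, so the series diverges.
Endpoint x = -2: the terms have absolute value of order m², which does not tend to 0, so the series diverges by the divergence test.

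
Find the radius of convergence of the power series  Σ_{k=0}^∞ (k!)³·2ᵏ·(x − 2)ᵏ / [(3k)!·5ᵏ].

R = 135/2

By the ratio test, |a_{k+1}/a_k| = (k+1)³/[(3k+1)·(3k+2)·(3k+3)] · 2/5 → 2/135.
The series converges when 2/135 · |x − 2| < 1, giving R = 135/2.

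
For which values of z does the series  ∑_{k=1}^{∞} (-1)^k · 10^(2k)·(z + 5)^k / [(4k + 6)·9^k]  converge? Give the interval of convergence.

(-509/100, -491/100]

Apply the ratio test: |a_{k+1}| / |a_k| = [(4k + 6)/(4(k+1) + 6)] · 100/9, which tends to 100/9 as k → ∞.
Hence the series converges for |z + 5| < 1/(100/9) = 9/100, so the radius of convergence is 9/100.
Endpoint z = -491/100: convergence follows from the alternating series test (terms decrease monotonically to 0).
At z = -509/100: the terms are asymptotic to a nonzero constant times 1/k, so the series diverges by limit comparison with Σ 1/k.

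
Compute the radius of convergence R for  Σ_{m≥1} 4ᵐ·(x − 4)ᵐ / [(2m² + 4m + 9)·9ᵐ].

R = 9/4

By the ratio test, |a_{m+1}/a_m| = [(2m² + 4m + 9)/(2(m+1)² + 4(m+1) + 9)] · 4/9 → 4/9.
Convergence for |x − 4| · 4/9 < 1, i.e. |x − 4| < 9/4. So R = 9/4.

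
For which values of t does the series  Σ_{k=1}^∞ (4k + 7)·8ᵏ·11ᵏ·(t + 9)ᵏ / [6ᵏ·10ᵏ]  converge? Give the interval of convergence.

Apply the ratio test: |a_{k+1}| / |a_k| = [(4(k+1) + 7)/(4k + 7)] · 8·11/(6·10), which tends to 22/15 as k → ∞.
Convergence for |t + 9| · 22/15 < 1, i.e. |t + 9| < 15/22. So R = 15/22.
Check t = -183/22: the k-th term does not approach 0; divergence by the term test.
When t = -213/22, the terms do not tend to 0, so the series diverges.

(-213/22, -183/22)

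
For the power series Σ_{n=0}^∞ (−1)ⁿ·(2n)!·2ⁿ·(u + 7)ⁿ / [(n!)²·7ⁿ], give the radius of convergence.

R = 7/8

Ratio test: |a_{n+1}/a_n| = (2n+1)·(2n+2)/(n+1)² · 2/7 → 8/7 as n → ∞.
Hence the series converges for |u + 7| < 1/(8/7) = 7/8, so the radius of convergence is 7/8.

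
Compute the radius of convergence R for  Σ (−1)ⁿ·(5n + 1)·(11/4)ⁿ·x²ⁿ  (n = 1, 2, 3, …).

The ratio of consecutive coefficients is [(5(n+1) + 1)/(5n + 1)] · 11/4 → 11/4.
Successive powers of x differ by 2, so the series converges when |x|² · 11/4 < 1, i.e. |x| < √(4/11). So R = 2√11/11.

R = 2√11/11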